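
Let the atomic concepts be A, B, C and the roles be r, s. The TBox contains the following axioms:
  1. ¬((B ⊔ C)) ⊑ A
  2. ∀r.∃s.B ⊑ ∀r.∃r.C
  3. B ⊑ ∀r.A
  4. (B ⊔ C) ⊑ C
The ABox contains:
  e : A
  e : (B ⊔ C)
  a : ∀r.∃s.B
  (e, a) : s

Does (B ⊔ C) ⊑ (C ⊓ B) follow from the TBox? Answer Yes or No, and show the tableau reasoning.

No

1. (B ⊔ C) ⊑ (C ⊓ B)  ⇔  ((B ⊔ C) ⊓ (¬C ⊔ ¬B)) unsat w.r.t. T
   apply at x₀: (B ⊔ C)⊑C
   open: L(x₀) ⊇ {C, ¬B, ∃r.∀s.¬B} (+ ∃-successors)
2. Hence (B ⊔ C) ⊑ (C ⊓ B): not entailed.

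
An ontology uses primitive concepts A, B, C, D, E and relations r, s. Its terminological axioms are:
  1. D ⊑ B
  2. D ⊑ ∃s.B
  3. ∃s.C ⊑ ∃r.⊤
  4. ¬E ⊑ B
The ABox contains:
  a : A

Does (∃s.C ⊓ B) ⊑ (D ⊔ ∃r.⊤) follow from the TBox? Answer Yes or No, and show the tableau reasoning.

Yes

1. (∃s.C ⊓ B) ⊑ (D ⊔ ∃r.⊤)  ⇔  ((∃s.C ⊓ B) ⊓ (¬D ⊓ ∀r.⊥)) unsat w.r.t. T
   all branches close; clash ⊥ at an ∃-successor
2. Hence (∃s.C ⊓ B) ⊑ (D ⊔ ∃r.⊤): entailed.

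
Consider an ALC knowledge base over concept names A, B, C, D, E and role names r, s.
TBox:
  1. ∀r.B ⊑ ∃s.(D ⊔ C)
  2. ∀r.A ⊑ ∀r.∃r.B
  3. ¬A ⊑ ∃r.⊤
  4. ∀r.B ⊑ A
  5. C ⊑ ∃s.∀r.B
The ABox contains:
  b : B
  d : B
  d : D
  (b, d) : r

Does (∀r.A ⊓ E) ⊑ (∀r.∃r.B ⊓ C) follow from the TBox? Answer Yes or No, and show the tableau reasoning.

No

1. (∀r.A ⊓ E) ⊑ (∀r.∃r.B ⊓ C)  ⇔  ((∀r.A ⊓ E) ⊓ (∃r.∀r.¬B ⊔ ¬C)) unsat w.r.t. T
   apply at x₀: ∀r.A⊑∀r.∃r.B
   open: L(x₀) ⊇ {A, E, ¬C, ∀r.A, ∀r.∃r.B, …} (+ ∃-successors)
2. Hence (∀r.A ⊓ E) ⊑ (∀r.∃r.B ⊓ C): not entailed.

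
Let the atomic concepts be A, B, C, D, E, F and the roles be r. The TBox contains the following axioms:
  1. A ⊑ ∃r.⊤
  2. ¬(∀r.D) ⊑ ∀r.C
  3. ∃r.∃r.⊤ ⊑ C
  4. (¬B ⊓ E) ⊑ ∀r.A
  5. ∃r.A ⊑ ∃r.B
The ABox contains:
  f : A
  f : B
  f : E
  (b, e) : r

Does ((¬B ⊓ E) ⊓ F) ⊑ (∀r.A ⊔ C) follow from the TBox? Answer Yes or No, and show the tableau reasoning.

1. ((¬B ⊓ E) ⊓ F) ⊑ (∀r.A ⊔ C)  ⇔  (((¬B ⊓ E) ⊓ F) ⊓ (∃r.¬A ⊓ ¬C)) unsat w.r.t. T
   all branches close; clash {C, ¬C} at x₀
2. Hence ((¬B ⊓ E) ⊓ F) ⊑ (∀r.A ⊔ C): entailed.

Yes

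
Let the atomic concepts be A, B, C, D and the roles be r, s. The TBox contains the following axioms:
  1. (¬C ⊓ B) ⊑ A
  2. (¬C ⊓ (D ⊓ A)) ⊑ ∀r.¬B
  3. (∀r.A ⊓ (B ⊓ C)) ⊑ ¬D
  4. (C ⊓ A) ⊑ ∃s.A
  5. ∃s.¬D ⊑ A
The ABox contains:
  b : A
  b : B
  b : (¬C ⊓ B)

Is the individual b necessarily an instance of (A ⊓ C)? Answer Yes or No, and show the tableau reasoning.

No

1. b : (A ⊓ C)?  L(b) = {A, B, (¬C ⊓ B)} ∪ {(¬A ⊔ ¬C)}
   open: L(b) ⊇ {A, B, ¬C, ¬D} — b ∉ (A ⊓ C) possible
2. Hence b : (A ⊓ C): not entailed.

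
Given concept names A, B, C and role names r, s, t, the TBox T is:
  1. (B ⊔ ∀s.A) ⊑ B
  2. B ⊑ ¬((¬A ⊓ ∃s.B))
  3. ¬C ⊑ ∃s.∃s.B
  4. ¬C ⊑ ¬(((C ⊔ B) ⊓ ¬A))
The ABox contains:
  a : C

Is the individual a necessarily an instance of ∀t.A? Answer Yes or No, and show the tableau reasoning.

1. a : ∀t.A?  L(a) = {C} ∪ {∃t.¬A}
   open: L(a) ⊇ {C, ¬B, ∃s.¬A, ∃t.¬A} (+ ∃-successors) — a ∉ ∀t.A possible
2. Hence a : ∀t.A: not entailed.

No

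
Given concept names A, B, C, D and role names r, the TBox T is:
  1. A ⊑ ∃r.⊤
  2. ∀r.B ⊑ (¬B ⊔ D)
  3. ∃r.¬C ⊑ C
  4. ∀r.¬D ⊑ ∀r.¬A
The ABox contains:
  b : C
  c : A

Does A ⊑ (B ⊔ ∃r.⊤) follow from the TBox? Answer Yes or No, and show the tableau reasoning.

Yes

1. A ⊑ (B ⊔ ∃r.⊤)  ⇔  (A ⊓ (¬B ⊓ ∀r.⊥)) unsat w.r.t. T
   all branches close; clash ⊥ at an ∃-successor
2. Hence A ⊑ (B ⊔ ∃r.⊤): entailed.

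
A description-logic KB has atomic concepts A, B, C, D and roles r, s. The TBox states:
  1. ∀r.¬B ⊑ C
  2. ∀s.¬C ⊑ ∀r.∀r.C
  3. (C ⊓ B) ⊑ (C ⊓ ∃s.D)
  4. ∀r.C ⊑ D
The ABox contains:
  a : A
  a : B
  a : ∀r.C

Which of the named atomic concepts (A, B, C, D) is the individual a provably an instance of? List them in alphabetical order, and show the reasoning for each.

{A, B, D}

1. a : A?  L(a) = {A, B, ∀r.C} ∪ {¬A}
   clash {A, ¬A} at a — a ∈ A
2. a : B?  L(a) = {A, B, ∀r.C} ∪ {¬B}
   clash {B, ¬B} at a — a ∈ B
3. a : C?  L(a) = {A, B, ∀r.C} ∪ {¬C}
   apply at a: ∀r.C⊑D
   open: L(a) ⊇ {A, B, D, ¬C, ∀r.C, …} (+ ∃-successors) — a ∉ C possible
4. a : D?  L(a) = {A, B, ∀r.C} ∪ {¬D}
   clash {D, ¬D} at a — a ∈ D
5. Entailed for a: {A, B, D}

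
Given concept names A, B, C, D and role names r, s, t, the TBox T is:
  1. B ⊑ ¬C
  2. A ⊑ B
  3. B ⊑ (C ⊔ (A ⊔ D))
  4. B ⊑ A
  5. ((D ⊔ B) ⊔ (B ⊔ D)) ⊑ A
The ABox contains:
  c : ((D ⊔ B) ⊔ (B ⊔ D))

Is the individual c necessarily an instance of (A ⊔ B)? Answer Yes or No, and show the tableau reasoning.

1. c : (A ⊔ B)?  L(c) = {((D ⊔ B) ⊔ (B ⊔ D))} ∪ {(¬A ⊓ ¬B)}
   clash {A, ¬A} at c — c ∈ (A ⊔ B)
2. Hence c : (A ⊔ B): entailed.

Yes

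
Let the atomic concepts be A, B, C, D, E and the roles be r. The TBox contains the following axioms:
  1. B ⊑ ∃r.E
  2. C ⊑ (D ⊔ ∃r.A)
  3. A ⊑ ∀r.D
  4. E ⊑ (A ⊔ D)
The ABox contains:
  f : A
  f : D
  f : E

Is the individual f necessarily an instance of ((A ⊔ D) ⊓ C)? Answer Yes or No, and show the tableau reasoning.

No

1. f : ((A ⊔ D) ⊓ C)?  L(f) = {A, D, E} ∪ {((¬A ⊓ ¬D) ⊔ ¬C)}
   apply at f: A⊑∀r.D; E⊑(A ⊔ D)
   open: L(f) ⊇ {A, D, E, ¬B, ¬C, …} — f ∉ ((A ⊔ D) ⊓ C) possible
2. Hence f : ((A ⊔ D) ⊓ C): not entailed.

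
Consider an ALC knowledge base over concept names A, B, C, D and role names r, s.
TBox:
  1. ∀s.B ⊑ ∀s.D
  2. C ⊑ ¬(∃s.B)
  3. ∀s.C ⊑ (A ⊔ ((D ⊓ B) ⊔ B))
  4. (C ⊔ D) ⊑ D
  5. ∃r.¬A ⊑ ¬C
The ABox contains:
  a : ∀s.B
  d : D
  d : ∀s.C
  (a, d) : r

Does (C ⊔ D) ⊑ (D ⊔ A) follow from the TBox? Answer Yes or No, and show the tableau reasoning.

Yes

1. (C ⊔ D) ⊑ (D ⊔ A)  ⇔  ((C ⊔ D) ⊓ (¬D ⊓ ¬A)) unsat w.r.t. T
   all branches close; clash {D, ¬D} at x₀
2. Hence (C ⊔ D) ⊑ (D ⊔ A): entailed.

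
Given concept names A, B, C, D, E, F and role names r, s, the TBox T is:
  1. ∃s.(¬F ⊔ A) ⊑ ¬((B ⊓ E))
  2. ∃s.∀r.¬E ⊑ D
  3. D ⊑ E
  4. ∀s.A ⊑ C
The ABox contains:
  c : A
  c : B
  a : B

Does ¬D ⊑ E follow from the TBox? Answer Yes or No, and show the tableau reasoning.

No

1. ¬D ⊑ E  ⇔  (¬D ⊓ ¬E) unsat w.r.t. T
   open: L(x₀) ⊇ {¬D, ¬E, ∀s.(F ⊓ ¬A), ∀s.∃r.E, ∃s.¬A} (+ ∃-successors)
2. Hence ¬D ⊑ E: not entailed.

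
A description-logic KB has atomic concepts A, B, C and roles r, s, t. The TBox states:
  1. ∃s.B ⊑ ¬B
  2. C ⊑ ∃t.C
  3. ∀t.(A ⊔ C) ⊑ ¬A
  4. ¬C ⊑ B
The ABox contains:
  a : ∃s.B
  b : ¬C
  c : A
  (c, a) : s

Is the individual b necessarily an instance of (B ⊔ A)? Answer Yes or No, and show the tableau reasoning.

Yes

1. b : (B ⊔ A)?  L(b) = {¬C} ∪ {(¬B ⊓ ¬A)}
   clash {B, ¬B} at b — b ∈ (B ⊔ A)
2. Hence b : (B ⊔ A): entailed.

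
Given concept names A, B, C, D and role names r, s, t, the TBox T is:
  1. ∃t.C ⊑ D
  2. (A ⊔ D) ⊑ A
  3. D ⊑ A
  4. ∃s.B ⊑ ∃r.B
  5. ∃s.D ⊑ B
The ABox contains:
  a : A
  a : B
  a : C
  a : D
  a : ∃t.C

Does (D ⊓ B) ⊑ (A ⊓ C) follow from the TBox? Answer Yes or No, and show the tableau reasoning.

No

1. (D ⊓ B) ⊑ (A ⊓ C)  ⇔  ((D ⊓ B) ⊓ (¬A ⊔ ¬C)) unsat w.r.t. T
   apply at x₀: D⊑A
   open: L(x₀) ⊇ {A, B, D, ¬C, ∀s.¬B}
2. Hence (D ⊓ B) ⊑ (A ⊓ C): not entailed.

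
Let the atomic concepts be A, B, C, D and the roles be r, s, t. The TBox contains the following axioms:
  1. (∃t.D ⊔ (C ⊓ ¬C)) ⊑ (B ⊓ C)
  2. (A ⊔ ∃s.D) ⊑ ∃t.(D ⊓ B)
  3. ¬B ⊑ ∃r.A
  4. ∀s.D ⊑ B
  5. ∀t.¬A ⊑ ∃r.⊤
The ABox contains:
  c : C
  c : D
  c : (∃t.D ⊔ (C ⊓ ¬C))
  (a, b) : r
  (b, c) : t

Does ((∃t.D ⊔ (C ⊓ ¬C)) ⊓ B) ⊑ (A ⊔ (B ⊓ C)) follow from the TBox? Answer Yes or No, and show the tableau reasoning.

1. ((∃t.D ⊔ (C ⊓ ¬C)) ⊓ B) ⊑ (A ⊔ (B ⊓ C))  ⇔  (((∃t.D ⊔ (C ⊓ ¬C)) ⊓ B) ⊓ (¬A ⊓ (¬B ⊔ ¬C))) unsat w.r.t. T
   all branches close; clash {C, ¬C} at x₀
2. Hence ((∃t.D ⊔ (C ⊓ ¬C)) ⊓ B) ⊑ (A ⊔ (B ⊓ C)): entailed.

Yes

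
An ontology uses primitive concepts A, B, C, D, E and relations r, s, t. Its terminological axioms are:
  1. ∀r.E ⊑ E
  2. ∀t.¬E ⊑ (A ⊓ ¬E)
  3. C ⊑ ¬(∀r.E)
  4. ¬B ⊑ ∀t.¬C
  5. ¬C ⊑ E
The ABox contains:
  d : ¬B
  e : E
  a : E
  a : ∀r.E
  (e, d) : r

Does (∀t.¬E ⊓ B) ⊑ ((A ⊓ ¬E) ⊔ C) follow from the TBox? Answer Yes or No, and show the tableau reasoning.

Yes

1. (∀t.¬E ⊓ B) ⊑ ((A ⊓ ¬E) ⊔ C)  ⇔  ((∀t.¬E ⊓ B) ⊓ ((¬A ⊔ E) ⊓ ¬C)) unsat w.r.t. T
   all branches close; clash {E, ¬E} at x₀
2. Hence (∀t.¬E ⊓ B) ⊑ ((A ⊓ ¬E) ⊔ C): entailed.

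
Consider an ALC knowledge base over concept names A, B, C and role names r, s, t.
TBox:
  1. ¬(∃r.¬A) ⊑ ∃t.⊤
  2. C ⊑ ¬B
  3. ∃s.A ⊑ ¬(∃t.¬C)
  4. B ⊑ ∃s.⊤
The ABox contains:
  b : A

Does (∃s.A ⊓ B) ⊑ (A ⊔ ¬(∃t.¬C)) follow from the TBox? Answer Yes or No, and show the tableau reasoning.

Yes

1. (∃s.A ⊓ B) ⊑ (A ⊔ ¬(∃t.¬C))  ⇔  ((∃s.A ⊓ B) ⊓ (¬A ⊓ ∃t.¬C)) unsat w.r.t. T
   all branches close; clash {B, ¬B} at x₀
2. Hence (∃s.A ⊓ B) ⊑ (A ⊔ ¬(∃t.¬C)): entailed.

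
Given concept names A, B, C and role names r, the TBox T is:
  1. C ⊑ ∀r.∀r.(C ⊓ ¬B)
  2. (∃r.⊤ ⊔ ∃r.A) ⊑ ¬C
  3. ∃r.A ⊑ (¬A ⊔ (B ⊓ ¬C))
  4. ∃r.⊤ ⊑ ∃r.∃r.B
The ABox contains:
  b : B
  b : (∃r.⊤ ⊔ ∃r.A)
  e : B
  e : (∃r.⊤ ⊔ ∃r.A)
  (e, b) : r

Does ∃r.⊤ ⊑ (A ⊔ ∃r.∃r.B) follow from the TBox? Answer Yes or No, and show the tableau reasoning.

1. ∃r.⊤ ⊑ (A ⊔ ∃r.∃r.B)  ⇔  (∃r.⊤ ⊓ (¬A ⊓ ∀r.∀r.¬B)) unsat w.r.t. T
   all branches close; clash {B, ¬B} at an ∃-successor
2. Hence ∃r.⊤ ⊑ (A ⊔ ∃r.∃r.B): entailed.

Yes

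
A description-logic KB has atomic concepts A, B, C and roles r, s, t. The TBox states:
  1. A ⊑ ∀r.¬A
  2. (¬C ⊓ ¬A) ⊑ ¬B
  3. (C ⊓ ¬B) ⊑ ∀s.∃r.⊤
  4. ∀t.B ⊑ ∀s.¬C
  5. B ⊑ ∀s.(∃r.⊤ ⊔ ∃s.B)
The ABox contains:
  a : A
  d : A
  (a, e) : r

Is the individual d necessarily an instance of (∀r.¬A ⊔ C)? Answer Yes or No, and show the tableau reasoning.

Yes

1. d : (∀r.¬A ⊔ C)?  L(d) = {A} ∪ {(∃r.A ⊓ ¬C)}
   clash {A, ¬A} at an ∃-successor — d ∈ (∀r.¬A ⊔ C)
2. Hence d : (∀r.¬A ⊔ C): entailed.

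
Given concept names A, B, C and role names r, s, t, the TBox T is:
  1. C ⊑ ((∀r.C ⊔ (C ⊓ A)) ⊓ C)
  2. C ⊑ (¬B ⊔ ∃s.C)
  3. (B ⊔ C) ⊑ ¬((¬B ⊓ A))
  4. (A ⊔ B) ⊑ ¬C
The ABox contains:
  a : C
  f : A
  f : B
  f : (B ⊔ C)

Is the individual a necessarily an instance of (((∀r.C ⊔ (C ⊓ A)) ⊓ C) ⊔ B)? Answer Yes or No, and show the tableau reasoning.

1. a : (((∀r.C ⊔ (C ⊓ A)) ⊓ C) ⊔ B)?  L(a) = {C} ∪ {(((∃r.¬C ⊓ (¬C ⊔ ¬A)) ⊔ ¬C) ⊓ ¬B)}
   clash {C, ¬C} at a — a ∈ (((∀r.C ⊔ (C ⊓ A)) ⊓ C) ⊔ B)
2. Hence a : (((∀r.C ⊔ (C ⊓ A)) ⊓ C) ⊔ B): entailed.

Yes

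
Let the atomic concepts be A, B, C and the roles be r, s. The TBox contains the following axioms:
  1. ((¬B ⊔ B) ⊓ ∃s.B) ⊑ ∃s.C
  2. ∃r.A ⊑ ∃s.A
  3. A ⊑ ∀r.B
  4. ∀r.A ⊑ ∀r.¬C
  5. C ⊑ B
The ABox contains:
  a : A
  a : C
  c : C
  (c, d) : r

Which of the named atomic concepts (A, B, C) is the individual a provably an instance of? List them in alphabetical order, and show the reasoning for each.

{A, B, C}

1. a : A?  L(a) = {A, C} ∪ {¬A}
   clash {A, ¬A} at a — a ∈ A
2. a : B?  L(a) = {A, C} ∪ {¬B}
   clash {B, ¬B} at a — a ∈ B
3. a : C?  L(a) = {A, C} ∪ {¬C}
   clash {C, ¬C} at a — a ∈ C
4. Entailed for a: {A, B, C}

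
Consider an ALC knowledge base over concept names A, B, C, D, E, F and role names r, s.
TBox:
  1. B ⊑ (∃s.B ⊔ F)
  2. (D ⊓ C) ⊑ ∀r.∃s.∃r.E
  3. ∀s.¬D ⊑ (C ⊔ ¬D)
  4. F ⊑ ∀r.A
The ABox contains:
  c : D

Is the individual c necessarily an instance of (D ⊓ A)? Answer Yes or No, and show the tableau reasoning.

1. c : (D ⊓ A)?  L(c) = {D} ∪ {(¬D ⊔ ¬A)}
   open: L(c) ⊇ {D, ¬A, ¬B, ¬C, ¬F, …} (+ ∃-successors) — c ∉ (D ⊓ A) possible
2. Hence c : (D ⊓ A): not entailed.

No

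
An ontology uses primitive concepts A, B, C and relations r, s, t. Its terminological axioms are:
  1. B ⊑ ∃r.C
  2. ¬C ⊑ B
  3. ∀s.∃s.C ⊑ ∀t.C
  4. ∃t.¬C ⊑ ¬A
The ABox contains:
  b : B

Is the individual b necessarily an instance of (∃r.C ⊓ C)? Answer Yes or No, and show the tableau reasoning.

1. b : (∃r.C ⊓ C)?  L(b) = {B} ∪ {(∀r.¬C ⊔ ¬C)}
   apply at b: B⊑∃r.C
   open: L(b) ⊇ {B, ¬C, ∀t.C, ∃r.C} (+ ∃-successors) — b ∉ (∃r.C ⊓ C) possible
2. Hence b : (∃r.C ⊓ C): not entailed.

No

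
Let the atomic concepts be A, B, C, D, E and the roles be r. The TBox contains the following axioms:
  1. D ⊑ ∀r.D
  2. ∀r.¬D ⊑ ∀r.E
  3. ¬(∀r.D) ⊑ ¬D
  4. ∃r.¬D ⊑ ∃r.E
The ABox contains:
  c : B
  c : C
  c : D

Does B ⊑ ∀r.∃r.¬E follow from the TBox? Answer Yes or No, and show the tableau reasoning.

No

1. B ⊑ ∀r.∃r.¬E  ⇔  (B ⊓ ∃r.∀r.E) unsat w.r.t. T
   open: L(x₀) ⊇ {B, ¬D, ∀r.D, ∃r.D, ∃r.∀r.E} (+ ∃-successors)
2. Hence B ⊑ ∀r.∃r.¬E: not entailed.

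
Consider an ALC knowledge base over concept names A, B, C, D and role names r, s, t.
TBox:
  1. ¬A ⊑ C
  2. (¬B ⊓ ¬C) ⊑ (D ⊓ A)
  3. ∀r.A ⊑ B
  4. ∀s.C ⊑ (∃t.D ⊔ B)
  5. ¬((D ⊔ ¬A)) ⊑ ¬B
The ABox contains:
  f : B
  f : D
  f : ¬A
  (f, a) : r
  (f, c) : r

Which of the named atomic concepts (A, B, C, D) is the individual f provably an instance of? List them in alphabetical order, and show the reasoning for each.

1. f : A?  L(f) = {B, D, ¬A} ∪ {¬A}
   apply at f: ¬A⊑C
   open: L(f) ⊇ {B, C, D, ¬A, ∃s.¬C} (+ ∃-successors) — f ∉ A possible
2. f : B?  L(f) = {B, D, ¬A} ∪ {¬B}
   clash {B, ¬B} at f — f ∈ B
3. f : C?  L(f) = {B, D, ¬A} ∪ {¬C}
   clash {C, ¬C} at f — f ∈ C
4. f : D?  L(f) = {B, D, ¬A} ∪ {¬D}
   clash {D, ¬D} at f — f ∈ D
5. Entailed for f: {B, C, D}

{B, C, D}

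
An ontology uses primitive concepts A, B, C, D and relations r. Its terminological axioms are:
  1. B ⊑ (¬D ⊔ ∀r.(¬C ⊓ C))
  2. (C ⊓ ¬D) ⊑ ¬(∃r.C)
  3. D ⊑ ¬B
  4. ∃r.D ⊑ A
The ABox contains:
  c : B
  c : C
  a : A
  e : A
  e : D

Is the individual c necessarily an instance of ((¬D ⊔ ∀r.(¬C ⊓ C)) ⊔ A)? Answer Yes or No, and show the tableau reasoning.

Yes

1. c : ((¬D ⊔ ∀r.(¬C ⊓ C)) ⊔ A)?  L(c) = {B, C} ∪ {((D ⊓ ∃r.(C ⊔ ¬C)) ⊓ ¬A)}
   clash {B, ¬B} at c — c ∈ ((¬D ⊔ ∀r.(¬C ⊓ C)) ⊔ A)
2. Hence c : ((¬D ⊔ ∀r.(¬C ⊓ C)) ⊔ A): entailed.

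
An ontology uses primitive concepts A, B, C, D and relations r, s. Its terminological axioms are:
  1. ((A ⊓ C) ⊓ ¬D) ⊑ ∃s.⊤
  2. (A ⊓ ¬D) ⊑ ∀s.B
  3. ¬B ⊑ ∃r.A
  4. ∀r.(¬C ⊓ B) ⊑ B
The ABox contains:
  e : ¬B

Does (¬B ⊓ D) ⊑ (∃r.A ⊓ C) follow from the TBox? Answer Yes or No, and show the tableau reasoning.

1. (¬B ⊓ D) ⊑ (∃r.A ⊓ C)  ⇔  ((¬B ⊓ D) ⊓ (∀r.¬A ⊔ ¬C)) unsat w.r.t. T
   apply at x₀: ¬B⊑∃r.A
   open: L(x₀) ⊇ {D, ¬B, ¬C, ∃r.(C ⊔ ¬B), ∃r.A} (+ ∃-successors)
2. Hence (¬B ⊓ D) ⊑ (∃r.A ⊓ C): not entailed.

No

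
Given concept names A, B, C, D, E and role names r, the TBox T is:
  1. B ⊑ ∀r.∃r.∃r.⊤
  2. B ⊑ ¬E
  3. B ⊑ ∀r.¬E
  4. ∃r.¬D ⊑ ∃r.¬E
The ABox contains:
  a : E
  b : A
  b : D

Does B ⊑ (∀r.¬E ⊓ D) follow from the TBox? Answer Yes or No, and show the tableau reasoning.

1. B ⊑ (∀r.¬E ⊓ D)  ⇔  (B ⊓ (∃r.E ⊔ ¬D)) unsat w.r.t. T
   apply at x₀: B⊑∀r.∃r.∃r.⊤; B⊑¬E; B⊑∀r.¬E
   open: L(x₀) ⊇ {B, ¬D, ¬E, ∀r.D, ∀r.¬E, …}
2. Hence B ⊑ (∀r.¬E ⊓ D): not entailed.

No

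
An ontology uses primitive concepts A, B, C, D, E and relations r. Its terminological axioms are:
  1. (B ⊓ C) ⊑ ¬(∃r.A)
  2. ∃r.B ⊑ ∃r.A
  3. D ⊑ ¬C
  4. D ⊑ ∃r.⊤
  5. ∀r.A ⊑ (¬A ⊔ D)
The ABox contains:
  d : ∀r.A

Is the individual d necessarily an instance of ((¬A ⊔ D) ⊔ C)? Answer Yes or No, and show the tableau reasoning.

Yes

1. d : ((¬A ⊔ D) ⊔ C)?  L(d) = {∀r.A} ∪ {((A ⊓ ¬D) ⊓ ¬C)}
   clash {D, ¬D} at d — d ∈ ((¬A ⊔ D) ⊔ C)
2. Hence d : ((¬A ⊔ D) ⊔ C): entailed.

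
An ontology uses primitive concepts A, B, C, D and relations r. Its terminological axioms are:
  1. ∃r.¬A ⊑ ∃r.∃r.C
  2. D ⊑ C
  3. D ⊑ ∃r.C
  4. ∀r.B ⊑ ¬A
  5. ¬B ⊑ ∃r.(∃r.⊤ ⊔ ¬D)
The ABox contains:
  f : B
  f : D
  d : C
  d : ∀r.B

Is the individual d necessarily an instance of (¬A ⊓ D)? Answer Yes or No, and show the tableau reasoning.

No

1. d : (¬A ⊓ D)?  L(d) = {C, ∀r.B} ∪ {(A ⊔ ¬D)}
   apply at d: ∀r.B⊑¬A
   open: L(d) ⊇ {B, C, ¬A, ¬D, ∀r.A, …} — d ∉ (¬A ⊓ D) possible
2. Hence d : (¬A ⊓ D): not entailed.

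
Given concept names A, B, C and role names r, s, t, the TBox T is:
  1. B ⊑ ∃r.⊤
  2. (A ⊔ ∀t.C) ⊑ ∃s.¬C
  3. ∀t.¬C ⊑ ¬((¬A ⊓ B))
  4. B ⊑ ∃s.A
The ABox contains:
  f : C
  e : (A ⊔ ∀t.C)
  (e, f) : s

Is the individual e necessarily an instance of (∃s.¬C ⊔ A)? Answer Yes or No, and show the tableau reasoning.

1. e : (∃s.¬C ⊔ A)?  L(e) = {(A ⊔ ∀t.C)} ∪ {(∀s.C ⊓ ¬A)}
   clash {C, ¬C} at an ∃-successor — e ∈ (∃s.¬C ⊔ A)
2. Hence e : (∃s.¬C ⊔ A): entailed.

Yes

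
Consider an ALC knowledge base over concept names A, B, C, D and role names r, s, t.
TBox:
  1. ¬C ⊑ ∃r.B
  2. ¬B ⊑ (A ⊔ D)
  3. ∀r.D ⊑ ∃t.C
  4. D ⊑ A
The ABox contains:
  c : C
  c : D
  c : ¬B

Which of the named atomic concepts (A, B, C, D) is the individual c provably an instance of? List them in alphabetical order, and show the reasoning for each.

{A, C, D}

1. c : A?  L(c) = {C, D, ¬B} ∪ {¬A}
   clash {A, ¬A} at c — c ∈ A
2. c : B?  L(c) = {C, D, ¬B} ∪ {¬B}
   apply at c: ¬B⊑(A ⊔ D); D⊑A
   open: L(c) ⊇ {A, C, D, ¬B, ∃r.¬D} (+ ∃-successors) — c ∉ B possible
3. c : C?  L(c) = {C, D, ¬B} ∪ {¬C}
   clash {C, ¬C} at c — c ∈ C
4. c : D?  L(c) = {C, D, ¬B} ∪ {¬D}
   clash {D, ¬D} at c — c ∈ D
5. Entailed for c: {A, C, D}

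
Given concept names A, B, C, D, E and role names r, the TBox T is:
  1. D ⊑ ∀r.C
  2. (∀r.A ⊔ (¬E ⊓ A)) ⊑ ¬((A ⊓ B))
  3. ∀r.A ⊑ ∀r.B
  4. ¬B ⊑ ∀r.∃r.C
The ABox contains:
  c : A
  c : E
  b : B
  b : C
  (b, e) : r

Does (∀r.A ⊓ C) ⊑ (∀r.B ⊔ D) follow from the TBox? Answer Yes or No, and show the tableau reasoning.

1. (∀r.A ⊓ C) ⊑ (∀r.B ⊔ D)  ⇔  ((∀r.A ⊓ C) ⊓ (∃r.¬B ⊓ ¬D)) unsat w.r.t. T
   all branches close; clash {B, ¬B} at an ∃-successor
2. Hence (∀r.A ⊓ C) ⊑ (∀r.B ⊔ D): entailed.

Yes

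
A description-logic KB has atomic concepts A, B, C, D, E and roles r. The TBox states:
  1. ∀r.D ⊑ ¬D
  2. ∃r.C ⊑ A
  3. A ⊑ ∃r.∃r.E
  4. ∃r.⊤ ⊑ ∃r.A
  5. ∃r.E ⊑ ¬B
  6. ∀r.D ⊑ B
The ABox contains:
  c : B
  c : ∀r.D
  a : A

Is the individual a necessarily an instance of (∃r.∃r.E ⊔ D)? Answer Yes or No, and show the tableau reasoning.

1. a : (∃r.∃r.E ⊔ D)?  L(a) = {A} ∪ {(∀r.∀r.¬E ⊓ ¬D)}
   clash {B, ¬B} at a — a ∈ (∃r.∃r.E ⊔ D)
2. Hence a : (∃r.∃r.E ⊔ D): entailed.

Yes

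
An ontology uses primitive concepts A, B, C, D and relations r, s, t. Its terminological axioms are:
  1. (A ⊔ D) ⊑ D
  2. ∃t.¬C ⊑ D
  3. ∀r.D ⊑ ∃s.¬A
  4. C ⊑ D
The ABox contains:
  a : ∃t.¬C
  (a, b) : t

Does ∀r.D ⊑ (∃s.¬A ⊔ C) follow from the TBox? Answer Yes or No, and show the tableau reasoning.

1. ∀r.D ⊑ (∃s.¬A ⊔ C)  ⇔  (∀r.D ⊓ (∀s.A ⊓ ¬C)) unsat w.r.t. T
   all branches close; clash {A, ¬A} at an ∃-successor
2. Hence ∀r.D ⊑ (∃s.¬A ⊔ C): entailed.

Yes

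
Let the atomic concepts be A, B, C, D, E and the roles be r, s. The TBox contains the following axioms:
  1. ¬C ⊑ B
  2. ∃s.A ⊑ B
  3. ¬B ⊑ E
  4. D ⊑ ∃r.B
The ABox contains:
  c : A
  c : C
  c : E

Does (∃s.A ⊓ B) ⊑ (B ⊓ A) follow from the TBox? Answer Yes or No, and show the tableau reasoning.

No

1. (∃s.A ⊓ B) ⊑ (B ⊓ A)  ⇔  ((∃s.A ⊓ B) ⊓ (¬B ⊔ ¬A)) unsat w.r.t. T
   open: L(x₀) ⊇ {B, ¬A, ¬D, ∃s.A} (+ ∃-successors)
2. Hence (∃s.A ⊓ B) ⊑ (B ⊓ A): not entailed.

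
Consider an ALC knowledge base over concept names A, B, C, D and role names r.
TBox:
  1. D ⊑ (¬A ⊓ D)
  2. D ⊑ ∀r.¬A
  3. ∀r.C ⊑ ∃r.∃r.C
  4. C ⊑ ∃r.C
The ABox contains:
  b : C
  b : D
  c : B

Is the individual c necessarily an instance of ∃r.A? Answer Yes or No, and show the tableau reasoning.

No

1. c : ∃r.A?  L(c) = {B} ∪ {∀r.¬A}
   open: L(c) ⊇ {B, ¬C, ¬D, ∀r.¬A, ∃r.¬C} (+ ∃-successors) — c ∉ ∃r.A possible
2. Hence c : ∃r.A: not entailed.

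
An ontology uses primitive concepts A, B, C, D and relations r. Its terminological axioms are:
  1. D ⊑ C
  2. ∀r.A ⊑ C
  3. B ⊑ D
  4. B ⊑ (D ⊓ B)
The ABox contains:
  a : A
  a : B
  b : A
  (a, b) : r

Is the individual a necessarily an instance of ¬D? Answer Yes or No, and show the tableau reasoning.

1. a : ¬D?  L(a) = {A, B} ∪ {D}
   apply at a: D⊑C; B⊑(D ⊓ B)
   open: L(a) ⊇ {A, B, C, D} — a ∉ ¬D possible
2. Hence a : ¬D: not entailed.

No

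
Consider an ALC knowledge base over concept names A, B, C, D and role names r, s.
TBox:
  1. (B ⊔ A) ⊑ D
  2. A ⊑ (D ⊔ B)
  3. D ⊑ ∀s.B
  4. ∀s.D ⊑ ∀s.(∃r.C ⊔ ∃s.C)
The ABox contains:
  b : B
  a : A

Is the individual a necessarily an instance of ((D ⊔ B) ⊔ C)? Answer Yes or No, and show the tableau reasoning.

Yes

1. a : ((D ⊔ B) ⊔ C)?  L(a) = {A} ∪ {((¬D ⊓ ¬B) ⊓ ¬C)}
   clash {B, ¬B} at a — a ∈ ((D ⊔ B) ⊔ C)
2. Hence a : ((D ⊔ B) ⊔ C): entailed.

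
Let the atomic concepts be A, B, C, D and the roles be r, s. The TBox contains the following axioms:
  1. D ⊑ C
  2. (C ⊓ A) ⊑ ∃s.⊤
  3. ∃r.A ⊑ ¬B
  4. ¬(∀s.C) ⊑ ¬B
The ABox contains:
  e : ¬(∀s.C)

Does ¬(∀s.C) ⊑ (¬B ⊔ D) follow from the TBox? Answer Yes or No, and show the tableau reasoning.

Yes

1. ¬(∀s.C) ⊑ (¬B ⊔ D)  ⇔  (∃s.¬C ⊓ (B ⊓ ¬D)) unsat w.r.t. T
   all branches close; clash {B, ¬B} at x₀
2. Hence ¬(∀s.C) ⊑ (¬B ⊔ D): entailed.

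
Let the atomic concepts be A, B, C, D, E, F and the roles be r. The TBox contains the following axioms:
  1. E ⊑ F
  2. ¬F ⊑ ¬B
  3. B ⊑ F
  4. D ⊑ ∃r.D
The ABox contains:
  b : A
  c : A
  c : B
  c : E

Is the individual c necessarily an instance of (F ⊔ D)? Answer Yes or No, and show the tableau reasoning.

Yes

1. c : (F ⊔ D)?  L(c) = {A, B, E} ∪ {(¬F ⊓ ¬D)}
   clash {B, ¬B} at c — c ∈ (F ⊔ D)
2. Hence c : (F ⊔ D): entailed.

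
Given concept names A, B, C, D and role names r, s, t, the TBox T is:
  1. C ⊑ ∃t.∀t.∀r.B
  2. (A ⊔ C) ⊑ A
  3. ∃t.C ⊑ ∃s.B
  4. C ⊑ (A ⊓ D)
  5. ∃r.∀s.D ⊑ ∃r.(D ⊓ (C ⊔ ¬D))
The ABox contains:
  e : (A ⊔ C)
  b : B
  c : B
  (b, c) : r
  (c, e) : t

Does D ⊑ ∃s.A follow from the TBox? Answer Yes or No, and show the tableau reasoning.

No

1. D ⊑ ∃s.A  ⇔  (D ⊓ ∀s.¬A) unsat w.r.t. T
   open: L(x₀) ⊇ {D, ¬A, ¬C, ∀r.∃s.¬D, ∀s.¬A, …}
2. Hence D ⊑ ∃s.A: not entailed.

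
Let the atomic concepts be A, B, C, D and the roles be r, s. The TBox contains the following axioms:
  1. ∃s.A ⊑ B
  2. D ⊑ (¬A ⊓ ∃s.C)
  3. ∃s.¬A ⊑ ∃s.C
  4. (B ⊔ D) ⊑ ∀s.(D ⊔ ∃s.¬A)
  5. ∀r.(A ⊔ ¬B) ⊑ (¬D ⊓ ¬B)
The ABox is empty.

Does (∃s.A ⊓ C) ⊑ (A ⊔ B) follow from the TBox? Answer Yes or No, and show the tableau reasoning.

1. (∃s.A ⊓ C) ⊑ (A ⊔ B)  ⇔  ((∃s.A ⊓ C) ⊓ (¬A ⊓ ¬B)) unsat w.r.t. T
   all branches close; clash {B, ¬B} at x₀
2. Hence (∃s.A ⊓ C) ⊑ (A ⊔ B): entailed.

Yes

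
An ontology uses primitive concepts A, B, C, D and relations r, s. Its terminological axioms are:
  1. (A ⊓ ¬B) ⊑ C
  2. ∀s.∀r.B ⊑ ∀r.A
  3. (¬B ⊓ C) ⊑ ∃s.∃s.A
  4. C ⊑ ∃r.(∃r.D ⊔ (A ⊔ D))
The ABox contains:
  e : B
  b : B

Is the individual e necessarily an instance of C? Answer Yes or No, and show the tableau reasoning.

1. e : C?  L(e) = {B} ∪ {¬C}
   open: L(e) ⊇ {B, ¬C, ∃s.∃r.¬B} (+ ∃-successors) — e ∉ C possible
2. Hence e : C: not entailed.

No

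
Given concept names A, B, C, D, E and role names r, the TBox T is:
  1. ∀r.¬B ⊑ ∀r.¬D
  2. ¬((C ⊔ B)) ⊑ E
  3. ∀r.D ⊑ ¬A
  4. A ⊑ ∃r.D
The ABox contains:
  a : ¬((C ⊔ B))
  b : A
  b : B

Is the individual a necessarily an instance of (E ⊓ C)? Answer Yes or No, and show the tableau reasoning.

No

1. a : (E ⊓ C)?  L(a) = {¬((C ⊔ B))} ∪ {(¬E ⊔ ¬C)}
   apply at a: ¬((C ⊔ B))⊑E
   open: L(a) ⊇ {E, ¬A, ¬B, ¬C, ∃r.B} (+ ∃-successors) — a ∉ (E ⊓ C) possible
2. Hence a : (E ⊓ C): not entailed.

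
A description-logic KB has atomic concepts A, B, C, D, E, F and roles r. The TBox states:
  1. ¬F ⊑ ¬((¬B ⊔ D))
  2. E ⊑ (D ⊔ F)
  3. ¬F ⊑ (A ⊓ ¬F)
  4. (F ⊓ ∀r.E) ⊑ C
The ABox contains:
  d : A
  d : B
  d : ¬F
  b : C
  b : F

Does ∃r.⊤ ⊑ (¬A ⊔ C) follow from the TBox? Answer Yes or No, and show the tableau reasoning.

No

1. ∃r.⊤ ⊑ (¬A ⊔ C)  ⇔  (∃r.⊤ ⊓ (A ⊓ ¬C)) unsat w.r.t. T
   open: L(x₀) ⊇ {A, F, ¬C, ¬E, ∃r.¬E, …} (+ ∃-successors)
2. Hence ∃r.⊤ ⊑ (¬A ⊔ C): not entailed.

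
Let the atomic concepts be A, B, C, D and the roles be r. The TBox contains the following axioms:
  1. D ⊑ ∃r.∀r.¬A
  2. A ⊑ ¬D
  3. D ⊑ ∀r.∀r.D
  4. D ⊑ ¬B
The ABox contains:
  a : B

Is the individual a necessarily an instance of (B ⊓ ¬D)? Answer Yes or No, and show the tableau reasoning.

Yes

1. a : (B ⊓ ¬D)?  L(a) = {B} ∪ {(¬B ⊔ D)}
   clash {D, ¬D} at a — a ∈ (B ⊓ ¬D)
2. Hence a : (B ⊓ ¬D): entailed.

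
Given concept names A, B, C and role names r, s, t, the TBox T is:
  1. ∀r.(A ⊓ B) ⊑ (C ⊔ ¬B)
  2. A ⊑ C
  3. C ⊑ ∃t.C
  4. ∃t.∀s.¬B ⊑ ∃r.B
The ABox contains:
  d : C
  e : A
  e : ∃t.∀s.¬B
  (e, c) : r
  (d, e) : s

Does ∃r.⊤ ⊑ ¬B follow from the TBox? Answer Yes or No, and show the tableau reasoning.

No

1. ∃r.⊤ ⊑ ¬B  ⇔  (∃r.⊤ ⊓ B) unsat w.r.t. T
   open: L(x₀) ⊇ {B, ¬A, ¬C, ∀t.∃s.B, ∃r.(¬A ⊔ ¬B), …} (+ ∃-successors)
2. Hence ∃r.⊤ ⊑ ¬B: not entailed.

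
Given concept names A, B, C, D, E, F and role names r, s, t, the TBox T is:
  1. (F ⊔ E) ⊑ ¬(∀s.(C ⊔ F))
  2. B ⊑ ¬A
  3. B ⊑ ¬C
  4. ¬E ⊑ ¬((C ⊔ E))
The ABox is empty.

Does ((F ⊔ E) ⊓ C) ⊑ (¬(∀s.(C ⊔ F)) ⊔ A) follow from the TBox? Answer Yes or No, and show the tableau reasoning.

1. ((F ⊔ E) ⊓ C) ⊑ (¬(∀s.(C ⊔ F)) ⊔ A)  ⇔  (((F ⊔ E) ⊓ C) ⊓ (∀s.(C ⊔ F) ⊓ ¬A)) unsat w.r.t. T
   all branches close; clash {C, ¬C} at x₀
2. Hence ((F ⊔ E) ⊓ C) ⊑ (¬(∀s.(C ⊔ F)) ⊔ A): entailed.

Yes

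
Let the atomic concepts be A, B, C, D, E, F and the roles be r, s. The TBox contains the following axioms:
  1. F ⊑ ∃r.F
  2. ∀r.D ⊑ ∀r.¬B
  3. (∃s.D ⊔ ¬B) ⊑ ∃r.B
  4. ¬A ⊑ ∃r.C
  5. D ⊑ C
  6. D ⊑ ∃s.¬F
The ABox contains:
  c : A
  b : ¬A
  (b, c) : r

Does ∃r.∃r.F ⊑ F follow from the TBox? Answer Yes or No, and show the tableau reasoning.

1. ∃r.∃r.F ⊑ F  ⇔  (∃r.∃r.F ⊓ ¬F) unsat w.r.t. T
   open: L(x₀) ⊇ {A, B, ¬D, ¬F, ∀s.¬D, …} (+ ∃-successors)
2. Hence ∃r.∃r.F ⊑ F: not entailed.

No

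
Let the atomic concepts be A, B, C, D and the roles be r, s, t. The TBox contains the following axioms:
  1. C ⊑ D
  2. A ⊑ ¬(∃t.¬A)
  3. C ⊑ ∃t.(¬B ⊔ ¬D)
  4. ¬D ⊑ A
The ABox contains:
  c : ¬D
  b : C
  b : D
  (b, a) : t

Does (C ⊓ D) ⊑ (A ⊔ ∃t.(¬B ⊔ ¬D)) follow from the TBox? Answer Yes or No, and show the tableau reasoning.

1. (C ⊓ D) ⊑ (A ⊔ ∃t.(¬B ⊔ ¬D))  ⇔  ((C ⊓ D) ⊓ (¬A ⊓ ∀t.(B ⊓ D))) unsat w.r.t. T
   all branches close; clash {D, ¬D} at an ∃-successor
2. Hence (C ⊓ D) ⊑ (A ⊔ ∃t.(¬B ⊔ ¬D)): entailed.

Yes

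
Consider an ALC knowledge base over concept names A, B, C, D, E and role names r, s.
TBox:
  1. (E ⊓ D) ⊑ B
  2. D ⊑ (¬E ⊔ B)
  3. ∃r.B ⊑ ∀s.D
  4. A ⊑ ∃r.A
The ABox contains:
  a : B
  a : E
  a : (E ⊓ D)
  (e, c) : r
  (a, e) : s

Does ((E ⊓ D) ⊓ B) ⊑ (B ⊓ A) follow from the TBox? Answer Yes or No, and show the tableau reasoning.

1. ((E ⊓ D) ⊓ B) ⊑ (B ⊓ A)  ⇔  (((E ⊓ D) ⊓ B) ⊓ (¬B ⊔ ¬A)) unsat w.r.t. T
   apply at x₀: D⊑(¬E ⊔ B)
   open: L(x₀) ⊇ {B, D, E, ¬A, ∀r.¬B}
2. Hence ((E ⊓ D) ⊓ B) ⊑ (B ⊓ A): not entailed.

No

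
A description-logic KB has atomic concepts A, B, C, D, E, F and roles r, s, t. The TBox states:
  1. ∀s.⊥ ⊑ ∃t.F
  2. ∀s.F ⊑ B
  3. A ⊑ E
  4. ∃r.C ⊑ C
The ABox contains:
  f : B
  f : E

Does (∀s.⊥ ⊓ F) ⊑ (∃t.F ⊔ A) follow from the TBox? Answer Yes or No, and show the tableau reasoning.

Yes

1. (∀s.⊥ ⊓ F) ⊑ (∃t.F ⊔ A)  ⇔  ((∀s.⊥ ⊓ F) ⊓ (∀t.¬F ⊓ ¬A)) unsat w.r.t. T
   all branches close; clash {F, ¬F} at an ∃-successor
2. Hence (∀s.⊥ ⊓ F) ⊑ (∃t.F ⊔ A): entailed.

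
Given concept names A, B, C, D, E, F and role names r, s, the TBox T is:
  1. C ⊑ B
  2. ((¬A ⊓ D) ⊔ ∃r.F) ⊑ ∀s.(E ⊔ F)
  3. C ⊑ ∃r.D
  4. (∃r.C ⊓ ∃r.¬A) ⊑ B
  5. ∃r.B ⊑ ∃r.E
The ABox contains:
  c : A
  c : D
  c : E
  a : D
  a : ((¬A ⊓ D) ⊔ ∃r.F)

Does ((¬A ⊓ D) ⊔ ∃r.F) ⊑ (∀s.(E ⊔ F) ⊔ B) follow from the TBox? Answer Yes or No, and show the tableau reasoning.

Yes

1. ((¬A ⊓ D) ⊔ ∃r.F) ⊑ (∀s.(E ⊔ F) ⊔ B)  ⇔  (((¬A ⊓ D) ⊔ ∃r.F) ⊓ (∃s.(¬E ⊓ ¬F) ⊓ ¬B)) unsat w.r.t. T
   all branches close; clash {B, ¬B} at x₀
2. Hence ((¬A ⊓ D) ⊔ ∃r.F) ⊑ (∀s.(E ⊔ F) ⊔ B): entailed.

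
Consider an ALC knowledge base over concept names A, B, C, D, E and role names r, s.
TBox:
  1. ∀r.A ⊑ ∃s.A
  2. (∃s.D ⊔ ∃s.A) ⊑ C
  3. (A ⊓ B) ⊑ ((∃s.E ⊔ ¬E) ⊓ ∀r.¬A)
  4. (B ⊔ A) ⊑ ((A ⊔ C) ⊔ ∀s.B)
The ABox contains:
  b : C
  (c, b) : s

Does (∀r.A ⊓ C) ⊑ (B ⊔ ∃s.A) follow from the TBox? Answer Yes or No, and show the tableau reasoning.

1. (∀r.A ⊓ C) ⊑ (B ⊔ ∃s.A)  ⇔  ((∀r.A ⊓ C) ⊓ (¬B ⊓ ∀s.¬A)) unsat w.r.t. T
   all branches close; clash {A, ¬A} at an ∃-successor
2. Hence (∀r.A ⊓ C) ⊑ (B ⊔ ∃s.A): entailed.

Yes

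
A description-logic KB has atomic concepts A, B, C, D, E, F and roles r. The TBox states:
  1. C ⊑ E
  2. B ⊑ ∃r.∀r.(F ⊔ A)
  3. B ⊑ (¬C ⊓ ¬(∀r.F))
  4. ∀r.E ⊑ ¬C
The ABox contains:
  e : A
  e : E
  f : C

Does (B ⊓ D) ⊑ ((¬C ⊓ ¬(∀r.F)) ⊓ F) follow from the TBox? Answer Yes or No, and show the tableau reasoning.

1. (B ⊓ D) ⊑ ((¬C ⊓ ¬(∀r.F)) ⊓ F)  ⇔  ((B ⊓ D) ⊓ ((C ⊔ ∀r.F) ⊔ ¬F)) unsat w.r.t. T
   apply at x₀: B⊑∃r.∀r.(F ⊔ A); B⊑(¬C ⊓ ¬(∀r.F))
   open: L(x₀) ⊇ {B, D, ¬C, ¬F, ∃r.¬F, …} (+ ∃-successors)
2. Hence (B ⊓ D) ⊑ ((¬C ⊓ ¬(∀r.F)) ⊓ F): not entailed.

No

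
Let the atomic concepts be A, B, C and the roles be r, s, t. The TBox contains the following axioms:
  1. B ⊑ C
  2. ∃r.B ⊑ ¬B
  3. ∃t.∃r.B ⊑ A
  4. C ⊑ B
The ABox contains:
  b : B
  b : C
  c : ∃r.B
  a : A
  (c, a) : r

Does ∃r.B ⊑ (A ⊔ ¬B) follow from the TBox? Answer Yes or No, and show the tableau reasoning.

Yes

1. ∃r.B ⊑ (A ⊔ ¬B)  ⇔  (∃r.B ⊓ (¬A ⊓ B)) unsat w.r.t. T
   all branches close; clash {B, ¬B} at x₀
2. Hence ∃r.B ⊑ (A ⊔ ¬B): entailed.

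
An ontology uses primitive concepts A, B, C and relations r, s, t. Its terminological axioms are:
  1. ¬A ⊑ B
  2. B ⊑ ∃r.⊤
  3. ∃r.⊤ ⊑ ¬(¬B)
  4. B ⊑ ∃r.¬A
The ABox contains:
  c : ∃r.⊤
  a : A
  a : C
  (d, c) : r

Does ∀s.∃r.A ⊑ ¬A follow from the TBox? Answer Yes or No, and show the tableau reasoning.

1. ∀s.∃r.A ⊑ ¬A  ⇔  (∀s.∃r.A ⊓ A) unsat w.r.t. T
   open: L(x₀) ⊇ {A, ¬B, ∀r.⊥, ∀s.∃r.A}
2. Hence ∀s.∃r.A ⊑ ¬A: not entailed.

No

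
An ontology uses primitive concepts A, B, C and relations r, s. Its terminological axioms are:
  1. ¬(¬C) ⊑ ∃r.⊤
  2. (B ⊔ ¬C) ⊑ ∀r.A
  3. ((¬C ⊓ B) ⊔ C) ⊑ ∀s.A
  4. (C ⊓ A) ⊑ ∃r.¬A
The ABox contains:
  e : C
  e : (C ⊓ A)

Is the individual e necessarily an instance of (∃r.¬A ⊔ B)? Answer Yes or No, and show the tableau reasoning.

Yes

1. e : (∃r.¬A ⊔ B)?  L(e) = {C, (C ⊓ A)} ∪ {(∀r.A ⊓ ¬B)}
   clash {A, ¬A} at an ∃-successor — e ∈ (∃r.¬A ⊔ B)
2. Hence e : (∃r.¬A ⊔ B): entailed.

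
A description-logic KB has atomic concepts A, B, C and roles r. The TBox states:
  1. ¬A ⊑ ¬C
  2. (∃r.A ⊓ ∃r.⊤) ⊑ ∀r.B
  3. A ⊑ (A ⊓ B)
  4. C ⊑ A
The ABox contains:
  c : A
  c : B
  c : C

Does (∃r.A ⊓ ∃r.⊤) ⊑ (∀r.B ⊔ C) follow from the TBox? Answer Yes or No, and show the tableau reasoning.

1. (∃r.A ⊓ ∃r.⊤) ⊑ (∀r.B ⊔ C)  ⇔  ((∃r.A ⊓ ∃r.⊤) ⊓ (∃r.¬B ⊓ ¬C)) unsat w.r.t. T
   all branches close; clash {B, ¬B} at an ∃-successor
2. Hence (∃r.A ⊓ ∃r.⊤) ⊑ (∀r.B ⊔ C): entailed.

Yes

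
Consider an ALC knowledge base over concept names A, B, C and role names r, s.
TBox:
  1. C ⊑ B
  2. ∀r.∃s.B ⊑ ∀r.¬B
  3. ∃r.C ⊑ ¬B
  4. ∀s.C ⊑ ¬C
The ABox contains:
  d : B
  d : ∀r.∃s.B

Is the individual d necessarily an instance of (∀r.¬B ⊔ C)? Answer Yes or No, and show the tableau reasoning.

Yes

1. d : (∀r.¬B ⊔ C)?  L(d) = {B, ∀r.∃s.B} ∪ {(∃r.B ⊓ ¬C)}
   clash {B, ¬B} at d — d ∈ (∀r.¬B ⊔ C)
2. Hence d : (∀r.¬B ⊔ C): entailed.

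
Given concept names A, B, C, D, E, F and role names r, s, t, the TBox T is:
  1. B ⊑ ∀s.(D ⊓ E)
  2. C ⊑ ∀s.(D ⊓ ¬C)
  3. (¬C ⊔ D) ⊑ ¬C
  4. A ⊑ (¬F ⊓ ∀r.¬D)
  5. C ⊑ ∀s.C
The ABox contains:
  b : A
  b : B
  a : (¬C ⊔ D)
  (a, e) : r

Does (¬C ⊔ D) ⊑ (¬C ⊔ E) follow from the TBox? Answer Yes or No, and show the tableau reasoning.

Yes

1. (¬C ⊔ D) ⊑ (¬C ⊔ E)  ⇔  ((¬C ⊔ D) ⊓ (C ⊓ ¬E)) unsat w.r.t. T
   all branches close; clash {C, ¬C} at x₀
2. Hence (¬C ⊔ D) ⊑ (¬C ⊔ E): entailed.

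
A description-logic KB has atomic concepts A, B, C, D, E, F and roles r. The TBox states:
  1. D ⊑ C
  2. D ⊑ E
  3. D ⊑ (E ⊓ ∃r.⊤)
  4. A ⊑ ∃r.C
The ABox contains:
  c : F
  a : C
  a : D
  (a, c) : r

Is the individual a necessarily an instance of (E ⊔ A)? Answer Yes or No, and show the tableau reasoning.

1. a : (E ⊔ A)?  L(a) = {C, D} ∪ {(¬E ⊓ ¬A)}
   clash {E, ¬E} at a — a ∈ (E ⊔ A)
2. Hence a : (E ⊔ A): entailed.

Yes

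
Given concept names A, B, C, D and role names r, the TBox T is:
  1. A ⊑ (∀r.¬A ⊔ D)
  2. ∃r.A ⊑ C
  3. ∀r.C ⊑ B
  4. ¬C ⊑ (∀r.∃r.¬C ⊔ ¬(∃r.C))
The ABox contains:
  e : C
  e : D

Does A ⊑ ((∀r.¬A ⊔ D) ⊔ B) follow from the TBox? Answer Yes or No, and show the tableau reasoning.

Yes

1. A ⊑ ((∀r.¬A ⊔ D) ⊔ B)  ⇔  (A ⊓ ((∃r.A ⊓ ¬D) ⊓ ¬B)) unsat w.r.t. T
   all branches close; clash {B, ¬B} at x₀
2. Hence A ⊑ ((∀r.¬A ⊔ D) ⊔ B): entailed.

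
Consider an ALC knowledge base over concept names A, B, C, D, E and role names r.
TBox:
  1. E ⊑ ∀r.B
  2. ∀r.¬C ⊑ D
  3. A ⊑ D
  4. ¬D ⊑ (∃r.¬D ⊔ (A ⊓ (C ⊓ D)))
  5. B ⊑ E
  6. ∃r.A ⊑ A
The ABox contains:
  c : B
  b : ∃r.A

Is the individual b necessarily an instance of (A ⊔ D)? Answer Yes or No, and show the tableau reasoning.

1. b : (A ⊔ D)?  L(b) = {∃r.A} ∪ {(¬A ⊓ ¬D)}
   clash {D, ¬D} at b — b ∈ (A ⊔ D)
2. Hence b : (A ⊔ D): entailed.

Yes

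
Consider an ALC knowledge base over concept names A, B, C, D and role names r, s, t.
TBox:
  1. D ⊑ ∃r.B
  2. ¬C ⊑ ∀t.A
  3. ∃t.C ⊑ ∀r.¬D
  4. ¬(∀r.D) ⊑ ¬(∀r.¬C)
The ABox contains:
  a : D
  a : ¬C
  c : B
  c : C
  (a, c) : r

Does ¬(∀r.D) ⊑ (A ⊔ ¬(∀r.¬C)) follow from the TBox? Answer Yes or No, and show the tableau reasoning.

1. ¬(∀r.D) ⊑ (A ⊔ ¬(∀r.¬C))  ⇔  (∃r.¬D ⊓ (¬A ⊓ ∀r.¬C)) unsat w.r.t. T
   all branches close; clash {C, ¬C} at an ∃-successor
2. Hence ¬(∀r.D) ⊑ (A ⊔ ¬(∀r.¬C)): entailed.

Yes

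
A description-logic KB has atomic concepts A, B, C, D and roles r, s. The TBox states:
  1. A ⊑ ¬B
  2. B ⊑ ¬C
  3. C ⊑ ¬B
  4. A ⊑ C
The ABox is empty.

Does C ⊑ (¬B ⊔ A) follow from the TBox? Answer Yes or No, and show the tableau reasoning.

1. C ⊑ (¬B ⊔ A)  ⇔  (C ⊓ (B ⊓ ¬A)) unsat w.r.t. T
   all branches close; clash {C, ¬C} at x₀
2. Hence C ⊑ (¬B ⊔ A): entailed.

Yes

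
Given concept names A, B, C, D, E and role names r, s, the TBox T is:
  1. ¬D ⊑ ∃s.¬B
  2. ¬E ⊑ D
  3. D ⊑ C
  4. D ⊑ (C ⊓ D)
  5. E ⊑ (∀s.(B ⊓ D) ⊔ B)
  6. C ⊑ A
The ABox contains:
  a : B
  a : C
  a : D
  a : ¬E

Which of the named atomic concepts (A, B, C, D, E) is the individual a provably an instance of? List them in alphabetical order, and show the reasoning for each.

{A, B, C, D}

1. a : A?  L(a) = {B, C, D, ¬E} ∪ {¬A}
   clash {A, ¬A} at a — a ∈ A
2. a : B?  L(a) = {B, C, D, ¬E} ∪ {¬B}
   clash {B, ¬B} at a — a ∈ B
3. a : C?  L(a) = {B, C, D, ¬E} ∪ {¬C}
   clash {C, ¬C} at a — a ∈ C
4. a : D?  L(a) = {B, C, D, ¬E} ∪ {¬D}
   clash {D, ¬D} at a — a ∈ D
5. a : E?  L(a) = {B, C, D, ¬E} ∪ {¬E}
   apply at a: D⊑(C ⊓ D); C⊑A
   open: L(a) ⊇ {A, B, C, D, ¬E} — a ∉ E possible
6. Entailed for a: {A, B, C, D}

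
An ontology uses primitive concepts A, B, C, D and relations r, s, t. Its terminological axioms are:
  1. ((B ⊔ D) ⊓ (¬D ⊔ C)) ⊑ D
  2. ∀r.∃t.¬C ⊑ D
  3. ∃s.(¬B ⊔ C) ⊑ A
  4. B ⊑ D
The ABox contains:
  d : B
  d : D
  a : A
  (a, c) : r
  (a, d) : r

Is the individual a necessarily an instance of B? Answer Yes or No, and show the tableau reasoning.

1. a : B?  L(a) = {A} ∪ {¬B}
   open: L(a) ⊇ {A, ¬B, ¬D, ∃r.∀t.C} (+ ∃-successors) — a ∉ B possible
2. Hence a : B: not entailed.

No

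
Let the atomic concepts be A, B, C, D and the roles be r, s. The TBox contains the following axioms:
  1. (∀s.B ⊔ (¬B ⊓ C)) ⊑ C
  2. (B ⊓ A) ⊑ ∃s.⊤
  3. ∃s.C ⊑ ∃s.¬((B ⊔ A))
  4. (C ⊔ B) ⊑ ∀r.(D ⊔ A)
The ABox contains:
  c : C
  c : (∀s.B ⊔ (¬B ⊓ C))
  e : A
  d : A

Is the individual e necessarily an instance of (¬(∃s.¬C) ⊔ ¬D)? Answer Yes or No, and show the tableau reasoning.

No

1. e : (¬(∃s.¬C) ⊔ ¬D)?  L(e) = {A} ∪ {(∃s.¬C ⊓ D)}
   open: L(e) ⊇ {A, D, ¬B, ¬C, ∀s.¬C, …} (+ ∃-successors) — e ∉ (¬(∃s.¬C) ⊔ ¬D) possible
2. Hence e : (¬(∃s.¬C) ⊔ ¬D): not entailed.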